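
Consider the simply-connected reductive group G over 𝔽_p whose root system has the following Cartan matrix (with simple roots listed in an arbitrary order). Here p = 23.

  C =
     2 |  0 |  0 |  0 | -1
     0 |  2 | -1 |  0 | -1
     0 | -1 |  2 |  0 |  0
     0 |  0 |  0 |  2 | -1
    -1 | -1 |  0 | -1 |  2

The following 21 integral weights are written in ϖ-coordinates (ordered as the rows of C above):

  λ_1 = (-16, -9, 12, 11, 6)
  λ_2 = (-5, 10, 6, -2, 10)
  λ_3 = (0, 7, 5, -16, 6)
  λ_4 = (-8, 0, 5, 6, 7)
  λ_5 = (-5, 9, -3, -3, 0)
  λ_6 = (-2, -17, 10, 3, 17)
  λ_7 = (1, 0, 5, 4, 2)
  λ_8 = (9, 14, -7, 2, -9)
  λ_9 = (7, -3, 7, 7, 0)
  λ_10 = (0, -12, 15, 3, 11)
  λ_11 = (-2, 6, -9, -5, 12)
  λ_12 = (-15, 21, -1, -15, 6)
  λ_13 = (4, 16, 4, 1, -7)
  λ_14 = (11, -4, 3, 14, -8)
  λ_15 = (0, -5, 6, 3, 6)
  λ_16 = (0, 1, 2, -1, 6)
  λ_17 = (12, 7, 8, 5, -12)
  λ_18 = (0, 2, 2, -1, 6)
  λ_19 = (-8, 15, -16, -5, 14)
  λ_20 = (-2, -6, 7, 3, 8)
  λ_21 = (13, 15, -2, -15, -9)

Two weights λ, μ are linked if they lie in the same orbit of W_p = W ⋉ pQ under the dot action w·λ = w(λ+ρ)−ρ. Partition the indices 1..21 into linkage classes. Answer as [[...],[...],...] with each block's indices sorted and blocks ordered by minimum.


Root system D_5: the 5×5 matrix C matches after relabeling.

Folding the 21 weights λ_j+ρ into Ā_23 (reps in the given 5-coord order):

  1: (1, 4, 3, 4, 3)
  2: (1, 0, 5, 4, 1)
  3: (7, 0, 6, 7, 1)
  4: (7, 0, 6, 7, 1)
  5: (1, 3, 2, 3, 1)
  6: (1, 0, 5, 4, 1)
  7: (2, 1, 6, 5, 3)
  8: (2, 1, 6, 5, 3)
  9: (7, 0, 6, 7, 1)
  10: (1, 0, 5, 4, 1)
  11: (1, 4, 3, 4, 3)
  12: (7, 0, 6, 7, 1)
  13: (1, 0, 5, 4, 1)
  14: (2, 1, 6, 5, 3)
  15: (1, 4, 3, 4, 3)
  16: (1, 2, 3, 0, 7)
  17: (2, 1, 6, 5, 3)
  18: (1, 2, 3, 0, 7)
  19: (1, 4, 3, 4, 3)
  20: (1, 4, 3, 4, 3)
  21: (7, 0, 6, 7, 1)

6 distinct reps among the 21 weights ⇒ 6 W_23-linkage classes:

[[1, 11, 15, 19, 20], [2, 6, 10, 13], [3, 4, 9, 12, 21], [5], [7, 8, 14, 17], [16, 18]]


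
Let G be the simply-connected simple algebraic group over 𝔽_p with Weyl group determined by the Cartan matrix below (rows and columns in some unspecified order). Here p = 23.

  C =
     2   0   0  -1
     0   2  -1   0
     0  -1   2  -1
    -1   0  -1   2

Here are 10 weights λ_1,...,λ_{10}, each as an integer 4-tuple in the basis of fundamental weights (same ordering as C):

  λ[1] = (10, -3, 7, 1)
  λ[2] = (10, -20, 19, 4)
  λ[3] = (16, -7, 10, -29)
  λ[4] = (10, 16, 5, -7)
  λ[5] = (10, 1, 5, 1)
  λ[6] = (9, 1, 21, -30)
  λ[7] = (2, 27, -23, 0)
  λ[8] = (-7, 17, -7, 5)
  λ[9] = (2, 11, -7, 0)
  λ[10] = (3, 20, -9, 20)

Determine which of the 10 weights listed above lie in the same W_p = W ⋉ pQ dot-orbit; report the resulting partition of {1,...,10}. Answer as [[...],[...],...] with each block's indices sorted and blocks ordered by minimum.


A_4 Cartan matrix, 4 simple roots permuted; ρ=(1,1,1,1).

λ_j+ρ reflected into Ā_23 (⟨·,θ^∨⟩≤23); 4-tuples as given:

  λ_1 → (11, 2, 6, 2) · λ_2 → (2, 6, 1, 3) · λ_3 → (0, 12, 0, 6) · λ_4 → (0, 12, 0, 6) · λ_5 → (11, 2, 6, 2) · λ_6 → (13, 1, 1, 3) · λ_7 → (13, 1, 1, 3) · λ_8 → (0, 12, 0, 6) · λ_9 → (2, 6, 1, 3) · λ_10 → (11, 2, 6, 2)

Linkage partition of the 10 weights (4 classes, p=23):

[[1, 5, 10], [2, 9], [3, 4, 8], [6, 7]]


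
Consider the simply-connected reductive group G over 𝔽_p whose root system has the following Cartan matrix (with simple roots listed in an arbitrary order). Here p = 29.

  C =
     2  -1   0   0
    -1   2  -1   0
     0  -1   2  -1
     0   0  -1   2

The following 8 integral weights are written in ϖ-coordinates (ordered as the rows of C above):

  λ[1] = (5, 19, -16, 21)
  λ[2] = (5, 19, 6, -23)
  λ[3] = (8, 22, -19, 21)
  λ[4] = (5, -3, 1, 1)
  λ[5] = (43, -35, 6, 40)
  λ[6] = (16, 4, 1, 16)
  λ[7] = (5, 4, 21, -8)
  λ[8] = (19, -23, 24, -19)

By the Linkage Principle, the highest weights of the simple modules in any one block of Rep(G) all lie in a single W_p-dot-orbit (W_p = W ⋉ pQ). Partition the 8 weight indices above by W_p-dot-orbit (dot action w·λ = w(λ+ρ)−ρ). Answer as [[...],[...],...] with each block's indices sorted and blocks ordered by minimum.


Cartan matrix: type A_4 (|W|=120); un-permuting the 4 rows.

Alcove-folded reps (p=29, 8 weights, presented ϖ-order):

  λ_1 → (2, 5, 15, 3);  λ_2 → (2, 5, 15, 3);  λ_3 → (2, 5, 15, 3);  λ_4 → (4, 2, 0, 2);  λ_5 → (2, 12, 0, 10);  λ_6 → (5, 5, 2, 5);  λ_7 → (2, 5, 15, 3);  λ_8 → (2, 5, 15, 3)

Partition of {1..8} into 4 W_29-dot-orbits:

[[1, 2, 3, 7, 8], [4], [5], [6]]


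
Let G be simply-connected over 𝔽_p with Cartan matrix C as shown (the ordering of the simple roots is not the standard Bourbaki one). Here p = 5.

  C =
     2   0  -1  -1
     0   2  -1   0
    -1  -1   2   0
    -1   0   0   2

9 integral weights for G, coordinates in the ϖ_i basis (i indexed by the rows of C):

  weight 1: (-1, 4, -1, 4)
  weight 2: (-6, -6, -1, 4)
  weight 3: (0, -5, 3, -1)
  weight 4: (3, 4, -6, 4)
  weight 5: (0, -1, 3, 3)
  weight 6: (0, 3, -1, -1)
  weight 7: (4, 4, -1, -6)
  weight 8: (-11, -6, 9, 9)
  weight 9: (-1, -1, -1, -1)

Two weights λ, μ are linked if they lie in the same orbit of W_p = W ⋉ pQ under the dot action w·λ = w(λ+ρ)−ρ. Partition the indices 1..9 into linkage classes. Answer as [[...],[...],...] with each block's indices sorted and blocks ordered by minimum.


Root system A_4: the 4×4 matrix C matches after relabeling.

W_5-reps of the 9 weights in Ā_5 (same 4-coord order as C):

  λ_1 → (0, 0, 0, 0) · λ_2 → (0, 0, 0, 0) · λ_3 → (1, 4, 0, 0) · λ_4 → (1, 4, 0, 0) · λ_5 → (1, 4, 0, 0) · λ_6 → (1, 4, 0, 0) · λ_7 → (0, 0, 0, 0) · λ_8 → (0, 0, 0, 0) · λ_9 → (0, 0, 0, 0)

Linkage partition of the 9 weights (2 classes, p=5):

[[1, 2, 7, 8, 9], [3, 4, 5, 6]]


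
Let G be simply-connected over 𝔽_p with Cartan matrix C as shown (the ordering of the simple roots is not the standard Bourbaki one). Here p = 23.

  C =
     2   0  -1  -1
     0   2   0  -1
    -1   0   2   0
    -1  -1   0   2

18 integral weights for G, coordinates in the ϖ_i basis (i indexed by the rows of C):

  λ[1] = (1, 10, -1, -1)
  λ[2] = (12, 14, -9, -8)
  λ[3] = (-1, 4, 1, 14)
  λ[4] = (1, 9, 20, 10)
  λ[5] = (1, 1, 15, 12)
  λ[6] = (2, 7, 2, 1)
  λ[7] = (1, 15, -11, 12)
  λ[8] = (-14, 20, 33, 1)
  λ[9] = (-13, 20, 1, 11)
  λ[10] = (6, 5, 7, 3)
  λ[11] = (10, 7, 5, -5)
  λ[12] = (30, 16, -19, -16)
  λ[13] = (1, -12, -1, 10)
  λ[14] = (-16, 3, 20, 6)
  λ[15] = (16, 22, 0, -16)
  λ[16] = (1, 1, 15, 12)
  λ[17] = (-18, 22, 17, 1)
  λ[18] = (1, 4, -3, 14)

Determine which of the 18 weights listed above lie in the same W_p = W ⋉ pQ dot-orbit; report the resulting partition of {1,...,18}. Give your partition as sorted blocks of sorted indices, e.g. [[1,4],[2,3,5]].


Cartan matrix: type A_4 (|W|=120); un-permuting the 4 rows.

W_23-reps of the 18 weights in Ā_23 (same 4-coord order as C):

  1: (2, 11, 0, 0);  2: (2, 8, 6, 5);  3: (0, 5, 2, 15);  4: (2, 11, 0, 0);  5: (2, 8, 6, 5);  6: (3, 8, 3, 2);  7: (2, 8, 6, 5);  8: (2, 11, 0, 0);  9: (2, 11, 0, 0);  10: (7, 4, 6, 4);  11: (7, 4, 6, 4);  12: (2, 8, 6, 5);  13: (2, 11, 0, 0);  14: (7, 4, 6, 4);  15: (0, 5, 2, 15);  16: (2, 8, 6, 5);  17: (0, 5, 2, 15);  18: (0, 5, 2, 15)

The 18 indices split into 5 linkage classes (same alcove rep ⇔ same W_23-dot-orbit):

[[1, 4, 8, 9, 13], [2, 5, 7, 12, 16], [3, 15, 17, 18], [6], [10, 11, 14]]


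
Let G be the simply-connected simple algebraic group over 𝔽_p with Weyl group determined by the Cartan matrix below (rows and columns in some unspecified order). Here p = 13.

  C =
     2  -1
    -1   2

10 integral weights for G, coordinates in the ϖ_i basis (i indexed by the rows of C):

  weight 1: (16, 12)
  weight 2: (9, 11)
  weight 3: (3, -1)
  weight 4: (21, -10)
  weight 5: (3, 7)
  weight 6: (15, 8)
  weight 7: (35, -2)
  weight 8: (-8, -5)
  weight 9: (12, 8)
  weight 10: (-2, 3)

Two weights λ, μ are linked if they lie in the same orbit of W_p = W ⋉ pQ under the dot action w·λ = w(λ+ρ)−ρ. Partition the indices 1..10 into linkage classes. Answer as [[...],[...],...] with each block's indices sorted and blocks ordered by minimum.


Root system A_2: the 2×2 matrix C matches after relabeling.

Ā_13 reps of the 10 weights (A_2, coords as presented):

    λ_1+ρ ↦ (4, 0)
    λ_2+ρ ↦ (1, 3)
    λ_3+ρ ↦ (4, 0)
    λ_4+ρ ↦ (4, 0)
    λ_5+ρ ↦ (4, 8)
    λ_6+ρ ↦ (1, 3)
    λ_7+ρ ↦ (1, 3)
    λ_8+ρ ↦ (4, 7)
    λ_9+ρ ↦ (4, 0)
    λ_10+ρ ↦ (1, 3)

These 10 weights hit 4 W_13-dot-orbits; sizes (4, 4, 1, 1):

[[1, 3, 4, 9], [2, 6, 7, 10], [5], [8]]


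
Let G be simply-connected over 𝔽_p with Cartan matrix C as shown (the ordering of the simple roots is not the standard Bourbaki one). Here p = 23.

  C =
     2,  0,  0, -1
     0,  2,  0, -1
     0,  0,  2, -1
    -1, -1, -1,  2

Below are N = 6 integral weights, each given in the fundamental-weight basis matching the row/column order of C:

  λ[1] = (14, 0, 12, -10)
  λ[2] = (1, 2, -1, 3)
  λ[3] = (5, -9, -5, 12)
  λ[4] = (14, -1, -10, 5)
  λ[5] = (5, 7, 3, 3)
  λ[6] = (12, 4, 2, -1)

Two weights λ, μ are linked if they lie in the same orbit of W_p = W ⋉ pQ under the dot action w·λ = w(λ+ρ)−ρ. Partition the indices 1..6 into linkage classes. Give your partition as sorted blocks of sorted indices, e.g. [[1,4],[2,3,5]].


C ↔ D_4 under row/col permutation; |W(D_4)| = 192.

Each λ_j+ρ reduced to Ā_23; 4-tuples below use C's row order:

    1: (6, 8, 4, 1)
    2: (2, 3, 0, 4)
    3: (6, 8, 4, 1)
    4: (12, 3, 6, 0)
    5: (6, 8, 4, 1)
    6: (13, 5, 3, 0)

Grouping the 6 weights by Ā_23-representative: 4 linkage classes.

[[1, 3, 5], [2], [4], [6]]


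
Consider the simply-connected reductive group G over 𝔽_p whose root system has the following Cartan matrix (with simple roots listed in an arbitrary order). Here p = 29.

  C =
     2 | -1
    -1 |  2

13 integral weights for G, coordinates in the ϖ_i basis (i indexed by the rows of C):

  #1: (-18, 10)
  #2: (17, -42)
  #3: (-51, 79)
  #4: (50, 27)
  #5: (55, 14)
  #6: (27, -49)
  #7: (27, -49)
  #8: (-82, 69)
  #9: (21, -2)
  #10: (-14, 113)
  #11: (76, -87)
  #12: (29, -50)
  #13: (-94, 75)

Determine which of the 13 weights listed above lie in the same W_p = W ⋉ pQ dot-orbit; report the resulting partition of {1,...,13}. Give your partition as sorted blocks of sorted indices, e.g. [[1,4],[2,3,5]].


C ↔ A_2 under row/col permutation; |W(A_2)| = 6.

W_29-reps of the 13 weights in Ā_29 (same 2-coord order as C):

  λ_1+ρ ↦ (11, 6);  λ_2+ρ ↦ (11, 6);  λ_3+ρ ↦ (21, 1);  λ_4+ρ ↦ (21, 1);  λ_5+ρ ↦ (13, 14);  λ_6+ρ ↦ (1, 9);  λ_7+ρ ↦ (1, 9);  λ_8+ρ ↦ (11, 6);  λ_9+ρ ↦ (21, 1);  λ_10+ρ ↦ (13, 14);  λ_11+ρ ↦ (1, 9);  λ_12+ρ ↦ (1, 9);  λ_13+ρ ↦ (11, 6)

Grouping the 13 weights by Ā_29-representative: 4 linkage classes.

[[1, 2, 8, 13], [3, 4, 9], [5, 10], [6, 7, 11, 12]]


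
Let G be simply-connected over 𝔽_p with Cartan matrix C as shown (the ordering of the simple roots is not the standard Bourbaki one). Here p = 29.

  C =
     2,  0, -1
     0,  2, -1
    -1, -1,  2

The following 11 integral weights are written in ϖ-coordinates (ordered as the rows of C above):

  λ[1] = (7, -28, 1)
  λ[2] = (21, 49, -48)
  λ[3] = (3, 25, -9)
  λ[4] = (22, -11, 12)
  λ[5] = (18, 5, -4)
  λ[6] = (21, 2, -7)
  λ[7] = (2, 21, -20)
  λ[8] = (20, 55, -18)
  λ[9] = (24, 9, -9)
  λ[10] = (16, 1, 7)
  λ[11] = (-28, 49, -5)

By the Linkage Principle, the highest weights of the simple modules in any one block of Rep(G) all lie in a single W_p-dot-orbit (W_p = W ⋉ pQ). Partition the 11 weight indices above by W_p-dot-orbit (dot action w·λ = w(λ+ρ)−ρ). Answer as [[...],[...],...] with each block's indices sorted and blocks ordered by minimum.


A_3 Cartan matrix, 3 simple roots permuted; ρ=(1,1,1).

Folding the 11 weights λ_j+ρ into Ā_29 (reps in the given 3-coord order):

  [1] (17, 2, 8) · [2] (4, 18, 4) · [3] (4, 18, 4) · [4] (16, 3, 3) · [5] (16, 3, 3) · [6] (16, 3, 3) · [7] (16, 3, 3) · [8] (17, 2, 8) · [9] (17, 2, 8) · [10] (17, 2, 8) · [11] (17, 2, 8)

Linkage partition of the 11 weights (3 classes, p=29):

[[1, 8, 9, 10, 11], [2, 3], [4, 5, 6, 7]]


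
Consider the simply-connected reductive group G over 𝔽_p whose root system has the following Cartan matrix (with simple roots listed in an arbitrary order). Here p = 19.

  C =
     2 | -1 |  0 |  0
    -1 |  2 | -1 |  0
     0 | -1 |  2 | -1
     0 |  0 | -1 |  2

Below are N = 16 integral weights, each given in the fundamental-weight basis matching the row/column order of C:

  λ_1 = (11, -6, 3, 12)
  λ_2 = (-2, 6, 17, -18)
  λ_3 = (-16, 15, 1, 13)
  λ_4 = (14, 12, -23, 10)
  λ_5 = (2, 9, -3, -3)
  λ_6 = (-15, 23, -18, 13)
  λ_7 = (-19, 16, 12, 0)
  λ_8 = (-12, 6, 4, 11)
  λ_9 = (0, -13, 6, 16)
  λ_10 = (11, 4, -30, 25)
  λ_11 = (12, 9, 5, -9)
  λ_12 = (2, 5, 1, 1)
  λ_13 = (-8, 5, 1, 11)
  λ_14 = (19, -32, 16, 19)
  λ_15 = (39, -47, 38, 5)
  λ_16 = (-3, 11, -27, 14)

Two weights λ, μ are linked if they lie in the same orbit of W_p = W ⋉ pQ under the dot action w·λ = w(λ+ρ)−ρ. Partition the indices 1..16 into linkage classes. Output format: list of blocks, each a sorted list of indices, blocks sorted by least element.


Dynkin diagram of C (from the 6 off-diagonal −1 entries): A_4.

λ_j+ρ reflected into Ā_19 (⟨·,θ^∨⟩≤19); 4-tuples as given:

  λ_1 → (2, 4, 1, 7);  λ_2 → (5, 1, 1, 11);  λ_3 → (2, 1, 2, 1);  λ_4 → (3, 6, 2, 2);  λ_5 → (3, 6, 2, 2);  λ_6 → (2, 7, 5, 2);  λ_7 → (5, 1, 1, 11);  λ_8 → (2, 4, 1, 7);  λ_9 → (2, 4, 1, 7);  λ_10 → (2, 7, 5, 2);  λ_11 → (3, 6, 2, 2);  λ_12 → (3, 6, 2, 2);  λ_13 → (5, 1, 1, 11);  λ_14 → (5, 1, 1, 11);  λ_15 → (5, 1, 1, 11);  λ_16 → (7, 1, 1, 3)

The 16 indices split into 6 linkage classes (same alcove rep ⇔ same W_19-dot-orbit):

[[1, 8, 9], [2, 7, 13, 14, 15], [3], [4, 5, 11, 12], [6, 10], [16]]


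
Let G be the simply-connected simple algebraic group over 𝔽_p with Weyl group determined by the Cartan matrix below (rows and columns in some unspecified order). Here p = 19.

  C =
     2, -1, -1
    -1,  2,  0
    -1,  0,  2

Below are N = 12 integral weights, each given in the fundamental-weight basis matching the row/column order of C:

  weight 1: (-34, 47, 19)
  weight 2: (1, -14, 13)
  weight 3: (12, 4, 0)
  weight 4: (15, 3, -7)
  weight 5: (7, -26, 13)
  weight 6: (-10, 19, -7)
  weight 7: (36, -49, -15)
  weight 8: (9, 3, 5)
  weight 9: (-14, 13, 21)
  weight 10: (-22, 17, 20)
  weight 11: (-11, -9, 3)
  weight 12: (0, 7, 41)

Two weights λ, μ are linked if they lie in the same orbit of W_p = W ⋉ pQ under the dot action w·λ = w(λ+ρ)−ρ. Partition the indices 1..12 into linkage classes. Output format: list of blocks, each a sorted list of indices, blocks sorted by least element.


C ↔ A_3 under row/col permutation; |W(A_3)| = 24.

λ_j+ρ reflected into Ā_19 (⟨·,θ^∨⟩≤19); 3-tuples as given:

  [1] (10, 3, 5);  [2] (11, 2, 3);  [3] (13, 5, 1);  [4] (10, 3, 5);  [5] (11, 2, 3);  [6] (6, 4, 8);  [7] (6, 4, 8);  [8] (10, 3, 5);  [9] (10, 3, 5);  [10] (16, 1, 2);  [11] (6, 4, 8);  [12] (6, 4, 8)

Grouping the 12 weights by Ā_19-representative: 5 linkage classes.

[[1, 4, 8, 9], [2, 5], [3], [6, 7, 11, 12], [10]]


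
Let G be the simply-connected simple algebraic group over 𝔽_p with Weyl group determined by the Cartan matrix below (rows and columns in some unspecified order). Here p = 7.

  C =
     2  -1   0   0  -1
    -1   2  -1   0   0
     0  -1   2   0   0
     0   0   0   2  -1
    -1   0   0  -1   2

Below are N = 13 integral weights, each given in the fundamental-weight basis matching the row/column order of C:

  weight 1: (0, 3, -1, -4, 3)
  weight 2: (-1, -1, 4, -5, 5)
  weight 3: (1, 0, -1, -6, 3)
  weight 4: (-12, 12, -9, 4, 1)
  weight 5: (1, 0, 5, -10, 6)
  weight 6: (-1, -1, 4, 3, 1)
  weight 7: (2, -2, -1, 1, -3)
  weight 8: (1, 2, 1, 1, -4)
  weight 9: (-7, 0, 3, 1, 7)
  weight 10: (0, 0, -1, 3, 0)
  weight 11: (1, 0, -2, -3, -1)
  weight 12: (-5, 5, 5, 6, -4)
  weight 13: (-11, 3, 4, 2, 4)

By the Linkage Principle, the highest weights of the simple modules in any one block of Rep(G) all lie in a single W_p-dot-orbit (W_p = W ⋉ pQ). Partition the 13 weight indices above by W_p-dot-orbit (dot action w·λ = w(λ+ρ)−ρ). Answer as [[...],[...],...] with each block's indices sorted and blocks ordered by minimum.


C ↔ A_5 under row/col permutation; |W(A_5)| = 720.

Ā_7 reps of the 13 weights (A_5, coords as presented):

  [1] (1, 2, 2, 1, 1)
  [2] (0, 0, 1, 0, 2)
  [3] (1, 1, 0, 4, 1)
  [4] (1, 2, 2, 1, 1)
  [5] (0, 0, 1, 0, 2)
  [6] (0, 0, 1, 0, 2)
  [7] (0, 0, 1, 0, 2)
  [8] (1, 2, 2, 1, 1)
  [9] (1, 2, 2, 1, 1)
  [10] (1, 1, 0, 4, 1)
  [11] (0, 0, 1, 0, 2)
  [12] (1, 1, 0, 4, 1)
  [13] (1, 2, 2, 1, 1)

Linkage partition of the 13 weights (3 classes, p=7):

[[1, 4, 8, 9, 13], [2, 5, 6, 7, 11], [3, 10, 12]]


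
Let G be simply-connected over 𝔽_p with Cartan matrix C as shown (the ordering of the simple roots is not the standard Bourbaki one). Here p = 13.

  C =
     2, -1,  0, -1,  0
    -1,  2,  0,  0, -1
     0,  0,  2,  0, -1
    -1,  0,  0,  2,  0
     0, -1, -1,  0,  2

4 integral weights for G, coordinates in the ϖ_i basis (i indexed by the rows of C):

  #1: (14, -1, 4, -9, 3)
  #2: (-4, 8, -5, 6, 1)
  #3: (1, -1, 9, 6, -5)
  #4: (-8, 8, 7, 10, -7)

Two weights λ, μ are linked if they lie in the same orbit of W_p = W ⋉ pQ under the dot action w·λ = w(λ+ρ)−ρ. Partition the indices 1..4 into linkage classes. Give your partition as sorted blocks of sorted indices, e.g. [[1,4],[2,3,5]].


Cartan matrix: type A_5 (|W|=720); un-permuting the 5 rows.

W_13-reps of the 4 weights in Ā_13 (same 5-coord order as C):

  [1] (2, 2, 4, 3, 0);  [2] (3, 4, 0, 2, 2);  [3] (2, 2, 4, 3, 0);  [4] (3, 4, 0, 2, 2)

2 distinct reps among the 4 weights ⇒ 2 W_13-linkage classes:

[[1, 3], [2, 4]]


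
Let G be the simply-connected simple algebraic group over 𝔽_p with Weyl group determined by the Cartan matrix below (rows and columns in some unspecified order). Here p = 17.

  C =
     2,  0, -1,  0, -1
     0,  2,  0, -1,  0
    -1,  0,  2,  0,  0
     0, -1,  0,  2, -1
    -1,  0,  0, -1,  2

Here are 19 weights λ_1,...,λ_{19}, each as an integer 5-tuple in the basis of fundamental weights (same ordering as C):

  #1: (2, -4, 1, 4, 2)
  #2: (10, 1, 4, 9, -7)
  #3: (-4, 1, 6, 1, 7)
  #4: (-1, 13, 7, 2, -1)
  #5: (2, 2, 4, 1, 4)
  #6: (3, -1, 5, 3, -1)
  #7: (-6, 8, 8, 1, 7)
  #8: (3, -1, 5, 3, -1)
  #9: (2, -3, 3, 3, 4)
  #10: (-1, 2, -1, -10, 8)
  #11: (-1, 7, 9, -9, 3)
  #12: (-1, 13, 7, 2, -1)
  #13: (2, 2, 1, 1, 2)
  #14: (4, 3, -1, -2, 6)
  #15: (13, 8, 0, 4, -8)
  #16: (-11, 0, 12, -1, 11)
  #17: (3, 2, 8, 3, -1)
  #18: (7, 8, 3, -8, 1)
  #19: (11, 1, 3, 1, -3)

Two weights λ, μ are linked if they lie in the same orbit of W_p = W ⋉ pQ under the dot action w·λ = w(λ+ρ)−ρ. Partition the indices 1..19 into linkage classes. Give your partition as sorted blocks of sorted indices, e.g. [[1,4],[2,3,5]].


C ↔ A_5 under row/col permutation; |W(A_5)| = 720.

λ_j+ρ reflected into Ā_17 (⟨·,θ^∨⟩≤17); 5-tuples as given:

    1: (3, 3, 2, 2, 3)
    2: (5, 3, 0, 1, 6)
    3: (3, 2, 4, 2, 5)
    4: (0, 6, 0, 3, 0)
    5: (3, 2, 4, 2, 5)
    6: (4, 0, 6, 4, 0)
    7: (3, 3, 2, 2, 3)
    8: (4, 0, 6, 4, 0)
    9: (3, 2, 4, 2, 5)
    10: (0, 6, 0, 3, 0)
    11: (4, 0, 6, 4, 0)
    12: (0, 6, 0, 3, 0)
    13: (3, 3, 2, 2, 3)
    14: (5, 3, 0, 1, 6)
    15: (3, 2, 4, 2, 5)
    16: (10, 1, 3, 0, 2)
    17: (4, 0, 6, 4, 0)
    18: (3, 2, 4, 2, 5)
    19: (10, 1, 3, 0, 2)

Partition of {1..19} into 6 W_17-dot-orbits:

[[1, 7, 13], [2, 14], [3, 5, 9, 15, 18], [4, 10, 12], [6, 8, 11, 17], [16, 19]]


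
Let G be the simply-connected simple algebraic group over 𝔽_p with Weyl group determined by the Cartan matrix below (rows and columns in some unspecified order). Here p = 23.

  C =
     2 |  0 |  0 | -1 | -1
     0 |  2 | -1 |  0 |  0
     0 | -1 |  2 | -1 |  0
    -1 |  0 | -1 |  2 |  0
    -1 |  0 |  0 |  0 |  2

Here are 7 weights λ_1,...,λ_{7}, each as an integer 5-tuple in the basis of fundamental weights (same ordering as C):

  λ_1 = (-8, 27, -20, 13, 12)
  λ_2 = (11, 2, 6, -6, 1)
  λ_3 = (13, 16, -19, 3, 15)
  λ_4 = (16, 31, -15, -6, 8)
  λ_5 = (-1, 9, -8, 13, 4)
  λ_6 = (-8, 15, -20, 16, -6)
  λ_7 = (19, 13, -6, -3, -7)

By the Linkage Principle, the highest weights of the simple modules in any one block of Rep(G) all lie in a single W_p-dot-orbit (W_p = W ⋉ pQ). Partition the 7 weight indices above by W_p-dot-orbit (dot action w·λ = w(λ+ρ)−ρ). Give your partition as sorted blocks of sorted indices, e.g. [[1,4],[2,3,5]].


Type A_5, rank 5, |W|=720; reorder rows/cols to standard.

Alcove-folded reps (p=23, 7 weights, presented ϖ-order):

  λ_1+ρ ↦ (0, 3, 7, 7, 5);  λ_2+ρ ↦ (7, 3, 2, 5, 2);  λ_3+ρ ↦ (0, 3, 7, 7, 5);  λ_4+ρ ↦ (7, 3, 2, 5, 2);  λ_5+ρ ↦ (0, 3, 7, 7, 5);  λ_6+ρ ↦ (7, 3, 2, 5, 2);  λ_7+ρ ↦ (7, 3, 2, 5, 2)

Linkage partition of the 7 weights (2 classes, p=23):

[[1, 3, 5], [2, 4, 6, 7]]


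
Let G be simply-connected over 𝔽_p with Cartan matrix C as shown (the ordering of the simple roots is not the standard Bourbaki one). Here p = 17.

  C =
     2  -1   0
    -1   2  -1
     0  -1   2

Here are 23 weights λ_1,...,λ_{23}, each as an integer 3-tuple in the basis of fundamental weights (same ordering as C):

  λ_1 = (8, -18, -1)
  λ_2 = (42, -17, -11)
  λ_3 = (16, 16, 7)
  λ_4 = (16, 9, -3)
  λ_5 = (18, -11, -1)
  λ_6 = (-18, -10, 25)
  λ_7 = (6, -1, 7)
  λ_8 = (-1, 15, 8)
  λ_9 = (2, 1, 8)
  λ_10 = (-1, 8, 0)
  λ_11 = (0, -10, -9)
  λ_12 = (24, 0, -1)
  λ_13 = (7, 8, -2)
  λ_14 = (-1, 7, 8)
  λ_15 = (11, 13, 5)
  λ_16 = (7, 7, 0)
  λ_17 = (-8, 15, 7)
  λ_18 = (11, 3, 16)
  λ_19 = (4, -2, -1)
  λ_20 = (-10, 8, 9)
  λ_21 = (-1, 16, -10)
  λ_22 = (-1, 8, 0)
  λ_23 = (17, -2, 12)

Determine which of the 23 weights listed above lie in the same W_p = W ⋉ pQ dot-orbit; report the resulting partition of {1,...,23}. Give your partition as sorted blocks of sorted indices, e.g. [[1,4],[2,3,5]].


Dynkin diagram of C (from the 4 off-diagonal −1 entries): A_3.

Folding the 23 weights λ_j+ρ into Ā_17 (reps in the given 3-coord order):

    λ_1+ρ ↦ (0, 8, 9)
    λ_2+ρ ↦ (0, 9, 1)
    λ_3+ρ ↦ (0, 8, 9)
    λ_4+ρ ↦ (7, 0, 8)
    λ_5+ρ ↦ (7, 0, 8)
    λ_6+ρ ↦ (0, 8, 9)
    λ_7+ρ ↦ (7, 0, 8)
    λ_8+ρ ↦ (8, 8, 1)
    λ_9+ρ ↦ (3, 2, 9)
    λ_10+ρ ↦ (0, 9, 1)
    λ_11+ρ ↦ (8, 8, 1)
    λ_12+ρ ↦ (8, 8, 1)
    λ_13+ρ ↦ (8, 8, 1)
    λ_14+ρ ↦ (0, 8, 9)
    λ_15+ρ ↦ (3, 2, 9)
    λ_16+ρ ↦ (8, 8, 1)
    λ_17+ρ ↦ (0, 9, 1)
    λ_18+ρ ↦ (4, 0, 1)
    λ_19+ρ ↦ (4, 0, 1)
    λ_20+ρ ↦ (7, 0, 8)
    λ_21+ρ ↦ (0, 8, 9)
    λ_22+ρ ↦ (0, 9, 1)
    λ_23+ρ ↦ (4, 0, 1)

These 23 weights hit 6 W_17-dot-orbits; sizes (5, 4, 4, 5, 2, 3):

[[1, 3, 6, 14, 21], [2, 10, 17, 22], [4, 5, 7, 20], [8, 11, 12, 13, 16], [9, 15], [18, 19, 23]]


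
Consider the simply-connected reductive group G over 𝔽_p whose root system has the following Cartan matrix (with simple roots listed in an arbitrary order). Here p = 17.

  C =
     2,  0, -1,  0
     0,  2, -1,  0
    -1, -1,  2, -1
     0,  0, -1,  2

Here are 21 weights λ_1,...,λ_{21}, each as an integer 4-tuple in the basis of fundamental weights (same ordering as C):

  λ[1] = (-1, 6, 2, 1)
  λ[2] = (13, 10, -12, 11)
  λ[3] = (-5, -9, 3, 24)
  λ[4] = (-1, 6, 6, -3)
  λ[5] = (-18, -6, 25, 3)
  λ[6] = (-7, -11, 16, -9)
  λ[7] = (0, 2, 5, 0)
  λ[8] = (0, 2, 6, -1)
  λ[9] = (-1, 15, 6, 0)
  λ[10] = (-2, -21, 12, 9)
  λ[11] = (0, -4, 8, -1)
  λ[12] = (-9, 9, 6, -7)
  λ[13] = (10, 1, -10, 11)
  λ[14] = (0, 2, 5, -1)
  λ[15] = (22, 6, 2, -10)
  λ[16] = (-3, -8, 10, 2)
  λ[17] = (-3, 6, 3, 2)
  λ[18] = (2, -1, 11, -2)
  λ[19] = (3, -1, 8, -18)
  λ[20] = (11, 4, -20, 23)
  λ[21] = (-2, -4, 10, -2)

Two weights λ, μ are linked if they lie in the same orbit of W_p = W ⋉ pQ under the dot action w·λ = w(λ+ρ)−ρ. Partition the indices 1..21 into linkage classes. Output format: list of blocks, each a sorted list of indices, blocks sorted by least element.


Type D_4, rank 4, |W|=192; reorder rows/cols to standard.

λ_j+ρ reflected into Ā_17 (⟨·,θ^∨⟩≤17); 4-tuples as given:

  λ_1+ρ ↦ (0, 7, 3, 2) · λ_2+ρ ↦ (3, 0, 2, 1) · λ_3+ρ ↦ (0, 4, 4, 5) · λ_4+ρ ↦ (0, 7, 3, 2) · λ_5+ρ ↦ (0, 4, 4, 5) · λ_6+ρ ↦ (1, 3, 6, 1) · λ_7+ρ ↦ (1, 3, 6, 1) · λ_8+ρ ↦ (1, 3, 6, 0) · λ_9+ρ ↦ (1, 3, 6, 0) · λ_10+ρ ↦ (2, 7, 2, 3) · λ_11+ρ ↦ (1, 3, 6, 0) · λ_12+ρ ↦ (1, 3, 6, 1) · λ_13+ρ ↦ (2, 7, 2, 3) · λ_14+ρ ↦ (1, 3, 6, 0) · λ_15+ρ ↦ (1, 3, 6, 1) · λ_16+ρ ↦ (2, 7, 2, 3) · λ_17+ρ ↦ (2, 7, 2, 3) · λ_18+ρ ↦ (3, 0, 2, 1) · λ_19+ρ ↦ (0, 4, 4, 5) · λ_20+ρ ↦ (0, 7, 3, 2) · λ_21+ρ ↦ (1, 3, 6, 1)

These 21 weights hit 6 W_17-dot-orbits; sizes (3, 2, 3, 5, 4, 4):

[[1, 4, 20], [2, 18], [3, 5, 19], [6, 7, 12, 15, 21], [8, 9, 11, 14], [10, 13, 16, 17]]


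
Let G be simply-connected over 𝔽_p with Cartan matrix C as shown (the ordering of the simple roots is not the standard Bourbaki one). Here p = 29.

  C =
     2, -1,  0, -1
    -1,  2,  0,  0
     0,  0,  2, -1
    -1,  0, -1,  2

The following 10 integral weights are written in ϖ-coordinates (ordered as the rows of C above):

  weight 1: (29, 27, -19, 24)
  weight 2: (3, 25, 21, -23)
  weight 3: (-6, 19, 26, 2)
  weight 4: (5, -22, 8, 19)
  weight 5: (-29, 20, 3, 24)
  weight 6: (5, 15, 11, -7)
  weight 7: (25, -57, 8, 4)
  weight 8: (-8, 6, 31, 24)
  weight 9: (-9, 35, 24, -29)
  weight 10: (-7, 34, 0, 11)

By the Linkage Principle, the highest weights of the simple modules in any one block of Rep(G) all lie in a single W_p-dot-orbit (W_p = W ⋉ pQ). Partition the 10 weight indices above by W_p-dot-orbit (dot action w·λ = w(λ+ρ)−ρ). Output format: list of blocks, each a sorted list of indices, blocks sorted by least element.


Type A_4, rank 4, |W|=120; reorder rows/cols to standard.

Ā_29 reps of the 10 weights (A_4, coords as presented):

    λ_1+ρ ↦ (18, 7, 1, 3)
    λ_2+ρ ↦ (18, 7, 1, 3)
    λ_3+ρ ↦ (2, 1, 9, 2)
    λ_4+ρ ↦ (15, 0, 3, 5)
    λ_5+ρ ↦ (18, 7, 1, 3)
    λ_6+ρ ↦ (0, 16, 6, 6)
    λ_7+ρ ↦ (2, 1, 9, 2)
    λ_8+ρ ↦ (18, 7, 1, 3)
    λ_9+ρ ↦ (18, 7, 1, 3)
    λ_10+ρ ↦ (0, 16, 6, 6)

Linkage partition of the 10 weights (4 classes, p=29):

[[1, 2, 5, 8, 9], [3, 7], [4], [6, 10]]


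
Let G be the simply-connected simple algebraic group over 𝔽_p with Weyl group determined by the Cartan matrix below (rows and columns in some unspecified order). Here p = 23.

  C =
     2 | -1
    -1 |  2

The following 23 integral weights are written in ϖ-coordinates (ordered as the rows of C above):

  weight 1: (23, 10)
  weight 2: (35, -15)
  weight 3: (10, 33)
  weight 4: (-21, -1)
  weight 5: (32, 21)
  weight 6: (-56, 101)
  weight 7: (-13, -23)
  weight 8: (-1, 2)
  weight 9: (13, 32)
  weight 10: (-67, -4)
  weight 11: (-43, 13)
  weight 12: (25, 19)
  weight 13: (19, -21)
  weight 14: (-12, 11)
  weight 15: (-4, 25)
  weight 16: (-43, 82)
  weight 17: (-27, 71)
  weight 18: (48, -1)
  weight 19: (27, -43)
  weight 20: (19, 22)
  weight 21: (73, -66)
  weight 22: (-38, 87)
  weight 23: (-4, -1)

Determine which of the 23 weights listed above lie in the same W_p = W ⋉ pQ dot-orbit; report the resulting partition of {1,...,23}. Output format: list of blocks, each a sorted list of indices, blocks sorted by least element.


C ↔ A_2 under row/col permutation; |W(A_2)| = 6.

Alcove-folded reps (p=23, 23 weights, presented ϖ-order):

    [1] (11, 1)
    [2] (9, 1)
    [3] (11, 1)
    [4] (0, 20)
    [5] (9, 1)
    [6] (9, 1)
    [7] (11, 1)
    [8] (0, 3)
    [9] (9, 1)
    [10] (0, 3)
    [11] (5, 4)
    [12] (0, 3)
    [13] (0, 20)
    [14] (11, 1)
    [15] (0, 20)
    [16] (5, 4)
    [17] (0, 20)
    [18] (0, 20)
    [19] (5, 4)
    [20] (0, 3)
    [21] (5, 4)
    [22] (5, 4)
    [23] (0, 3)

Linkage partition of the 23 weights (5 classes, p=23):

[[1, 3, 7, 14], [2, 5, 6, 9], [4, 13, 15, 17, 18], [8, 10, 12, 20, 23], [11, 16, 19, 21, 22]]


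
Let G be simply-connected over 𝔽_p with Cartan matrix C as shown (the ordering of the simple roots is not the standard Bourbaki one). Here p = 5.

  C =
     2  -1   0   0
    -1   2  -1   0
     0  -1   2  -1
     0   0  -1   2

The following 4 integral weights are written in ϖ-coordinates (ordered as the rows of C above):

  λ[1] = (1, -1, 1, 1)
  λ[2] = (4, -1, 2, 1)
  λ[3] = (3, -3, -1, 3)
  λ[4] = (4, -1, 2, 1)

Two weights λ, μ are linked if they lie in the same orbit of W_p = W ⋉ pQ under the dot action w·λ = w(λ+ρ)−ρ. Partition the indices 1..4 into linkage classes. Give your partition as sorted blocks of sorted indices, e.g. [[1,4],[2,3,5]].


Root system A_4: the 4×4 matrix C matches after relabeling.

W_5-reps of the 4 weights in Ā_5 (same 4-coord order as C):

  [1] (1, 0, 2, 1) · [2] (0, 0, 0, 3) · [3] (1, 0, 2, 1) · [4] (0, 0, 0, 3)

Linkage partition of the 4 weights (2 classes, p=5):

[[1, 3], [2, 4]]


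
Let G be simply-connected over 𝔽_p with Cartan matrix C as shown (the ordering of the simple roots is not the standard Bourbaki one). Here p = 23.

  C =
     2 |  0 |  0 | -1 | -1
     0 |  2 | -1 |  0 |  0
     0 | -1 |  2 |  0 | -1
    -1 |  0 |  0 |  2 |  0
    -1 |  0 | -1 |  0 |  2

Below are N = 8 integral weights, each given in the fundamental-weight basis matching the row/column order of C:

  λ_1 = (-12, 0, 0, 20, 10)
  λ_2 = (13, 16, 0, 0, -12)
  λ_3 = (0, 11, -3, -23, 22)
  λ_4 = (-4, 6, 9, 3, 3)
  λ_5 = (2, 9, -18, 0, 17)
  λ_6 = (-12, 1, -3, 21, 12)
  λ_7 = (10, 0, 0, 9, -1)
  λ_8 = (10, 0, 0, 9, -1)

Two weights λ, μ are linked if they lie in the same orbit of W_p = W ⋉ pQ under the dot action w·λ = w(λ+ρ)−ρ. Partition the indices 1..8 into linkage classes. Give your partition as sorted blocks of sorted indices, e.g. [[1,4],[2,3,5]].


C ↔ A_5 under row/col permutation; |W(A_5)| = 720.

Folding the 8 weights λ_j+ρ into Ā_23 (reps in the given 5-coord order):

  λ_1 → (11, 1, 1, 10, 0) · λ_2 → (3, 7, 10, 1, 1) · λ_3 → (11, 1, 1, 10, 0) · λ_4 → (3, 7, 10, 1, 1) · λ_5 → (3, 7, 10, 1, 1) · λ_6 → (11, 1, 1, 10, 0) · λ_7 → (11, 1, 1, 10, 0) · λ_8 → (11, 1, 1, 10, 0)

Partition of {1..8} into 2 W_23-dot-orbits:

[[1, 3, 6, 7, 8], [2, 4, 5]]


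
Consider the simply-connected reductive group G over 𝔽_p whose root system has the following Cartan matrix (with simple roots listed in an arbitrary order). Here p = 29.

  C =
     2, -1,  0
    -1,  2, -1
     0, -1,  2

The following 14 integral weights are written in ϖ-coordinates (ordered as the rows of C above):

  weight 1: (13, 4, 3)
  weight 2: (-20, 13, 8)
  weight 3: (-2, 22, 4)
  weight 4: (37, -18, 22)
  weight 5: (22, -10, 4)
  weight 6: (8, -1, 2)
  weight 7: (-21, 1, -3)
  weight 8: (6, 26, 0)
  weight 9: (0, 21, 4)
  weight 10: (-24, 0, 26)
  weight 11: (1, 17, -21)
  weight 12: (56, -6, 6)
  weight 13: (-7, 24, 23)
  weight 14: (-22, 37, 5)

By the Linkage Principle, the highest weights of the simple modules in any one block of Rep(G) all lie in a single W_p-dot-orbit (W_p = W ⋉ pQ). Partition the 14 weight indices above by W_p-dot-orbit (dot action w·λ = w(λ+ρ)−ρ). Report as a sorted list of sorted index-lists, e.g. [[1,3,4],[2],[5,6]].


Root system A_3: the 3×3 matrix C matches after relabeling.

Each λ_j+ρ reduced to Ā_29; 3-tuples below use C's row order:

  λ_1 → (14, 5, 4);  λ_2 → (14, 5, 4);  λ_3 → (1, 22, 5);  λ_4 → (6, 8, 9);  λ_5 → (14, 5, 4);  λ_6 → (9, 0, 3);  λ_7 → (0, 2, 18);  λ_8 → (1, 22, 5);  λ_9 → (1, 22, 5);  λ_10 → (1, 22, 5);  λ_11 → (0, 2, 18);  λ_12 → (1, 22, 5);  λ_13 → (14, 5, 4);  λ_14 → (6, 8, 9)

Partition of {1..14} into 5 W_29-dot-orbits:

[[1, 2, 5, 13], [3, 8, 9, 10, 12], [4, 14], [6], [7, 11]]


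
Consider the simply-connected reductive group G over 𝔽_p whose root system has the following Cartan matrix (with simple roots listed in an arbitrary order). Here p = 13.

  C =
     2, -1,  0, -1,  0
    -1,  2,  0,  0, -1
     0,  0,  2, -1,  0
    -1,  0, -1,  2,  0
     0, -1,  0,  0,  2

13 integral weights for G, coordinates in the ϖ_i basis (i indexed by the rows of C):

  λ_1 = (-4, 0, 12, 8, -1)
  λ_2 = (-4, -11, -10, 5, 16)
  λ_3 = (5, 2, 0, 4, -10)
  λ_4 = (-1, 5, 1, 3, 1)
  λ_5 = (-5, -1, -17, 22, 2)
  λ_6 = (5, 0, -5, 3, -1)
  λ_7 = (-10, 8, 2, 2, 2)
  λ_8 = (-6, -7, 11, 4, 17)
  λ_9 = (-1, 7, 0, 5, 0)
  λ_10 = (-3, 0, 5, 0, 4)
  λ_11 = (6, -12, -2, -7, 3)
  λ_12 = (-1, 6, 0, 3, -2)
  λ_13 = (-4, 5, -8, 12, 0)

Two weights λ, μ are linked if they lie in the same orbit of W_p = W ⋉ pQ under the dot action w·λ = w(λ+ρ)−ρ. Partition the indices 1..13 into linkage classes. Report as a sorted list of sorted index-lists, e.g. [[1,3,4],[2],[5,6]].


Type A_5, rank 5, |W|=720; reorder rows/cols to standard.

λ_j+ρ reflected into Ā_13 (⟨·,θ^∨⟩≤13); 5-tuples as given:

    λ_1 → (6, 1, 4, 0, 0)
    λ_2 → (3, 0, 3, 3, 3)
    λ_3 → (0, 6, 1, 4, 1)
    λ_4 → (0, 6, 1, 4, 1)
    λ_5 → (3, 0, 3, 3, 3)
    λ_6 → (6, 1, 4, 0, 0)
    λ_7 → (3, 0, 3, 3, 3)
    λ_8 → (0, 1, 5, 1, 4)
    λ_9 → (0, 6, 1, 4, 1)
    λ_10 → (0, 1, 5, 1, 4)
    λ_11 → (6, 1, 4, 0, 0)
    λ_12 → (0, 6, 1, 4, 1)
    λ_13 → (3, 0, 3, 3, 3)

Grouping the 13 weights by Ā_13-representative: 4 linkage classes.

[[1, 6, 11], [2, 5, 7, 13], [3, 4, 9, 12], [8, 10]]


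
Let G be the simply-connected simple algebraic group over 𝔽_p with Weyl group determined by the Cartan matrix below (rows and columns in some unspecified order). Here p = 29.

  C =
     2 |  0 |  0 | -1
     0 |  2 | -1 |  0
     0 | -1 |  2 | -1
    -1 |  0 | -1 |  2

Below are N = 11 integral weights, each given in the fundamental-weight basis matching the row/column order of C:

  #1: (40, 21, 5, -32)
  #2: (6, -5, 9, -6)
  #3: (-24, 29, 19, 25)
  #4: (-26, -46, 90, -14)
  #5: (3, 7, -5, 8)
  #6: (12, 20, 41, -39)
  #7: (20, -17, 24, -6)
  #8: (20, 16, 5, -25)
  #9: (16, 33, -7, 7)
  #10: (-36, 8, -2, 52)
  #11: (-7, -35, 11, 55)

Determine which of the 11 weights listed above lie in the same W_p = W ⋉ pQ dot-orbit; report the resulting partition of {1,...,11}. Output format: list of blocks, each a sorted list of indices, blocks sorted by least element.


Cartan matrix: type A_4 (|W|=120); un-permuting the 4 rows.

Each λ_j+ρ reduced to Ā_29; 4-tuples below use C's row order:

  [1] (2, 9, 13, 4);  [2] (2, 4, 1, 5);  [3] (3, 1, 17, 3);  [4] (4, 4, 4, 5);  [5] (4, 4, 4, 5);  [6] (4, 4, 4, 5);  [7] (4, 4, 4, 5);  [8] (3, 1, 17, 3);  [9] (2, 4, 1, 5);  [10] (3, 1, 17, 3);  [11] (2, 4, 1, 5)

Linkage partition of the 11 weights (4 classes, p=29):

[[1], [2, 9, 11], [3, 8, 10], [4, 5, 6, 7]]


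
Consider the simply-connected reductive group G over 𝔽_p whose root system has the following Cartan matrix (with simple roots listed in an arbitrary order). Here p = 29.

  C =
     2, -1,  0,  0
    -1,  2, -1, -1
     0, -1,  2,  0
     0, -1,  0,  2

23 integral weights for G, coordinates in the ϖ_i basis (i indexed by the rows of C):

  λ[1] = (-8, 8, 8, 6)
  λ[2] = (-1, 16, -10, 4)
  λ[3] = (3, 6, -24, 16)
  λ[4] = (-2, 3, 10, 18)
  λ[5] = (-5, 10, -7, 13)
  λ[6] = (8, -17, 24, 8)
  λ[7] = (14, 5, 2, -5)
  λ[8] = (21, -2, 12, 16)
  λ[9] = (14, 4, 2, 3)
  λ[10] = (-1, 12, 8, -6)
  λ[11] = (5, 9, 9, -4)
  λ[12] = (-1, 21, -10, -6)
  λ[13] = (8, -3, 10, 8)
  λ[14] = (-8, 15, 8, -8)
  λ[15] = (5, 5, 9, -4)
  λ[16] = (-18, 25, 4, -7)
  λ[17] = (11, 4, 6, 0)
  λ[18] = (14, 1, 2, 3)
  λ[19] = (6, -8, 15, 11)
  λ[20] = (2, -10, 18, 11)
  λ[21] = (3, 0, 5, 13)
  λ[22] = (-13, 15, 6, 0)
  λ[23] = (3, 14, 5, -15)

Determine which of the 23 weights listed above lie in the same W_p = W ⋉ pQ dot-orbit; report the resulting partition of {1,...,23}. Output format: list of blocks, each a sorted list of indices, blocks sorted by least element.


Dynkin diagram of C (from the 6 off-diagonal −1 entries): D_4.

Folding the 23 weights λ_j+ρ into Ā_29 (reps in the given 4-coord order):

    λ_1+ρ ↦ (7, 2, 9, 7)
    λ_2+ρ ↦ (0, 7, 9, 5)
    λ_3+ρ ↦ (12, 4, 7, 1)
    λ_4+ρ ↦ (4, 1, 6, 14)
    λ_5+ρ ↦ (4, 1, 6, 14)
    λ_6+ρ ↦ (7, 2, 9, 7)
    λ_7+ρ ↦ (15, 2, 3, 4)
    λ_8+ρ ↦ (0, 7, 9, 5)
    λ_9+ρ ↦ (15, 2, 3, 4)
    λ_10+ρ ↦ (0, 7, 9, 5)
    λ_11+ρ ↦ (6, 3, 10, 3)
    λ_12+ρ ↦ (0, 7, 9, 5)
    λ_13+ρ ↦ (7, 2, 9, 7)
    λ_14+ρ ↦ (7, 2, 9, 7)
    λ_15+ρ ↦ (6, 3, 10, 3)
    λ_16+ρ ↦ (15, 2, 3, 4)
    λ_17+ρ ↦ (12, 4, 7, 1)
    λ_18+ρ ↦ (15, 2, 3, 4)
    λ_19+ρ ↦ (0, 7, 9, 5)
    λ_20+ρ ↦ (6, 3, 10, 3)
    λ_21+ρ ↦ (4, 1, 6, 14)
    λ_22+ρ ↦ (12, 4, 7, 1)
    λ_23+ρ ↦ (4, 1, 6, 14)

Linkage partition of the 23 weights (6 classes, p=29):

[[1, 6, 13, 14], [2, 8, 10, 12, 19], [3, 17, 22], [4, 5, 21, 23], [7, 9, 16, 18], [11, 15, 20]]


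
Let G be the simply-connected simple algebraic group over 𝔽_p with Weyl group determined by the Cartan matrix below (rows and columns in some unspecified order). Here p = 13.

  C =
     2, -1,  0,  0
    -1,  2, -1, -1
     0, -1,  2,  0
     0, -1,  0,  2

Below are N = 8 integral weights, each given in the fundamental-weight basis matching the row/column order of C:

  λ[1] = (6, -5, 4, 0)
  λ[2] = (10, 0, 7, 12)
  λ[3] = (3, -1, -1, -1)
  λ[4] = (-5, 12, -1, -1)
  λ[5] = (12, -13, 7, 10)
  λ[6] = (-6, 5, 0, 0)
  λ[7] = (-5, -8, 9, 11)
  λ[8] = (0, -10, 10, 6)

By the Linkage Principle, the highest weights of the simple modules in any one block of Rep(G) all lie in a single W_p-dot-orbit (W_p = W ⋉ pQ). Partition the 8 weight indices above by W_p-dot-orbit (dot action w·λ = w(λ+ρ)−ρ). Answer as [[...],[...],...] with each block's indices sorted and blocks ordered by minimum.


Cartan matrix: type D_4 (|W|=192); un-permuting the 4 rows.

λ_j+ρ reflected into Ā_13 (⟨·,θ^∨⟩≤13); 4-tuples as given:

  [1] (3, 1, 1, 3) · [2] (1, 0, 4, 1) · [3] (4, 0, 0, 0) · [4] (4, 0, 0, 0) · [5] (1, 0, 4, 1) · [6] (5, 1, 1, 1) · [7] (7, 1, 1, 1) · [8] (7, 1, 1, 1)

The 8 indices split into 5 linkage classes (same alcove rep ⇔ same W_13-dot-orbit):

[[1], [2, 5], [3, 4], [6], [7, 8]]


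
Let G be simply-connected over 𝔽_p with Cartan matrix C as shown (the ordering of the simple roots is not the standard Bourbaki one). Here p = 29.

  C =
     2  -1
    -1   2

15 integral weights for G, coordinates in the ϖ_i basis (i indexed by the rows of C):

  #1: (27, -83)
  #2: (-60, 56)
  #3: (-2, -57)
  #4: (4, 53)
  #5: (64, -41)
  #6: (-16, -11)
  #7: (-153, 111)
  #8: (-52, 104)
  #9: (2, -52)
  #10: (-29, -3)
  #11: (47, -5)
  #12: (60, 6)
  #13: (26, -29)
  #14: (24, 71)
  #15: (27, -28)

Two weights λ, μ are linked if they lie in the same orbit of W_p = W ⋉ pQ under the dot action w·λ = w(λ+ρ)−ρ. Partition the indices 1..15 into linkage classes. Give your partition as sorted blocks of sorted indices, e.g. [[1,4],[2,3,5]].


Type A_2, rank 2, |W|=6; reorder rows/cols to standard.

λ_j+ρ reflected into Ā_29 (⟨·,θ^∨⟩≤29); 2-tuples as given:

    λ_1+ρ ↦ (24, 1)
    λ_2+ρ ↦ (1, 27)
    λ_3+ρ ↦ (1, 27)
    λ_4+ρ ↦ (24, 1)
    λ_5+ρ ↦ (4, 7)
    λ_6+ρ ↦ (10, 15)
    λ_7+ρ ↦ (4, 7)
    λ_8+ρ ↦ (4, 7)
    λ_9+ρ ↦ (7, 19)
    λ_10+ρ ↦ (1, 27)
    λ_11+ρ ↦ (10, 15)
    λ_12+ρ ↦ (7, 19)
    λ_13+ρ ↦ (1, 27)
    λ_14+ρ ↦ (10, 15)
    λ_15+ρ ↦ (1, 27)

These 15 weights hit 5 W_29-dot-orbits; sizes (2, 5, 3, 3, 2):

[[1, 4], [2, 3, 10, 13, 15], [5, 7, 8], [6, 11, 14], [9, 12]]


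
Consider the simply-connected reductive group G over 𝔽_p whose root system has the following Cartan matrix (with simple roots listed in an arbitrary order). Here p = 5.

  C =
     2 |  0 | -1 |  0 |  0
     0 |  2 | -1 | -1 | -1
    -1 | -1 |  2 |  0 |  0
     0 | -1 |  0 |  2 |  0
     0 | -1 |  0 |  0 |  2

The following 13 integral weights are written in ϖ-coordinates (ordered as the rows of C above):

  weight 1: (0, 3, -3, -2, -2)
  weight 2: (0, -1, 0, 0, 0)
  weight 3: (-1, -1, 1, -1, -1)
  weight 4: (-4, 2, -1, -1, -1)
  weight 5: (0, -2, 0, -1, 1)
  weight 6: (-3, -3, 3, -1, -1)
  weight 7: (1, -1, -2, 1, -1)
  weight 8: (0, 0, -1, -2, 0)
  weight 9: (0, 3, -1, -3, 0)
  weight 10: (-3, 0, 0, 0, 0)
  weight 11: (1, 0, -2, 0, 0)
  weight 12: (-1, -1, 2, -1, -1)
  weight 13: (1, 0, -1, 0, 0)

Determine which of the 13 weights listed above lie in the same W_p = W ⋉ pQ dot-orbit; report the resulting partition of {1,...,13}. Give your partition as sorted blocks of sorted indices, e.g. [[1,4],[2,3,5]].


Cartan matrix: type D_5 (|W|=1920); un-permuting the 5 rows.

Alcove-folded reps (p=5, 13 weights, presented ϖ-order):

  λ_1 → (1, 0, 1, 1, 1)
  λ_2 → (1, 0, 1, 1, 1)
  λ_3 → (0, 0, 2, 0, 0)
  λ_4 → (0, 0, 2, 0, 0)
  λ_5 → (1, 0, 0, 1, 1)
  λ_6 → (0, 0, 2, 0, 0)
  λ_7 → (1, 0, 0, 1, 1)
  λ_8 → (1, 0, 0, 1, 1)
  λ_9 → (2, 1, 0, 1, 0)
  λ_10 → (1, 0, 1, 1, 1)
  λ_11 → (1, 0, 1, 1, 1)
  λ_12 → (0, 0, 2, 0, 0)
  λ_13 → (1, 0, 1, 1, 1)

The 13 indices split into 4 linkage classes (same alcove rep ⇔ same W_5-dot-orbit):

[[1, 2, 10, 11, 13], [3, 4, 6, 12], [5, 7, 8], [9]]
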